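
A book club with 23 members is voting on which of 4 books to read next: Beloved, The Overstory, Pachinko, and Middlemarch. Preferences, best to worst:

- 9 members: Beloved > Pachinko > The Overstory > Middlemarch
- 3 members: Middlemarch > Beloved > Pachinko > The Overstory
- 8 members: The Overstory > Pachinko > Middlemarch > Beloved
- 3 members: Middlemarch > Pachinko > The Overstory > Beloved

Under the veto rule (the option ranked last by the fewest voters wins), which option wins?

Last-place votes: Beloved 11, The Overstory 3, Pachinko 0, Middlemarch 9.
Pachinko is ranked last by the fewest voters, so Pachinko wins.

Pachinko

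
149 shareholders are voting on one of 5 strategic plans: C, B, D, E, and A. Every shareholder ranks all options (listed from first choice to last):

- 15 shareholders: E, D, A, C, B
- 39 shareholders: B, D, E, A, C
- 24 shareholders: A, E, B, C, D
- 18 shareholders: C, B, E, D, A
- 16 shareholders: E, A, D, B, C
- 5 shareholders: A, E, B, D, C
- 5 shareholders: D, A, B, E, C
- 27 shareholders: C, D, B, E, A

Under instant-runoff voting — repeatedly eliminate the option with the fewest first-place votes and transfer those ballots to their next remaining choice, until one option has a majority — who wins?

Round 1: C 45, B 39, D 5, E 31, A 29. Eliminate D.
Round 2: C 45, B 39, E 31, A 34. Eliminate E.
Round 3: C 45, B 39, A 65. Eliminate B.
Round 4: C 45, A 104. A has a majority.

A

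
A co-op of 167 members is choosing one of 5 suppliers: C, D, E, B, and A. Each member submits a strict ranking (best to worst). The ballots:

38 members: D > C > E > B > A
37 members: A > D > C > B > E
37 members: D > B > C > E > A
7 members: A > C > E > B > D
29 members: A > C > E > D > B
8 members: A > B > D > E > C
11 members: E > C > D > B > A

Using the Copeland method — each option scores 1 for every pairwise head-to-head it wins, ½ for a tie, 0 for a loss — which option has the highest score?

D

C: beats E, B, and A; loses to D → score 3.
D: beats C, E, B, and A → score 4.
E: beats B and A; loses to C and D → score 2.
B: beats A; loses to C, D, and E → score 1.
A: loses to C, D, E, and B → score 0.
D has the best pairwise record.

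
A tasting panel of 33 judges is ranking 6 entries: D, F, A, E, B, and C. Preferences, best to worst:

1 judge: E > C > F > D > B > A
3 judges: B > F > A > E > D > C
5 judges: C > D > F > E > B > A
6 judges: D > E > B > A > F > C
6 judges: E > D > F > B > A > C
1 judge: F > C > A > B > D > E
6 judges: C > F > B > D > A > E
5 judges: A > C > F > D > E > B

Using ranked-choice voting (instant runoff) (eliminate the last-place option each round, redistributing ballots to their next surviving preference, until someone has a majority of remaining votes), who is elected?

C

Round 1: D 6, F 1, A 5, E 7, B 3, C 11. Eliminate F.
Round 2: D 6, A 5, E 7, B 3, C 12. Eliminate B.
Round 3: D 6, A 8, E 7, C 12. Eliminate D.
Round 4: A 8, E 13, C 12. Eliminate A.
Round 5: E 16, C 17. C has a majority.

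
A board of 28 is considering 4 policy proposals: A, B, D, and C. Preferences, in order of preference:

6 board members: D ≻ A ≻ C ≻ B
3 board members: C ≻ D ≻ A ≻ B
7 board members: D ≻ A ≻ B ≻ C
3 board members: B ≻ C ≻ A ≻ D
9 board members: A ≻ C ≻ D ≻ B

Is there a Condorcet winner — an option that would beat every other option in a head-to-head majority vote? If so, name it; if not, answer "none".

none

Checking pairwise contests:
D beats A 16–12.
A beats B 25–3.
C beats D 15–13.
A beats C 22–6.
Every option loses at least one head-to-head, so there is no Condorcet winner.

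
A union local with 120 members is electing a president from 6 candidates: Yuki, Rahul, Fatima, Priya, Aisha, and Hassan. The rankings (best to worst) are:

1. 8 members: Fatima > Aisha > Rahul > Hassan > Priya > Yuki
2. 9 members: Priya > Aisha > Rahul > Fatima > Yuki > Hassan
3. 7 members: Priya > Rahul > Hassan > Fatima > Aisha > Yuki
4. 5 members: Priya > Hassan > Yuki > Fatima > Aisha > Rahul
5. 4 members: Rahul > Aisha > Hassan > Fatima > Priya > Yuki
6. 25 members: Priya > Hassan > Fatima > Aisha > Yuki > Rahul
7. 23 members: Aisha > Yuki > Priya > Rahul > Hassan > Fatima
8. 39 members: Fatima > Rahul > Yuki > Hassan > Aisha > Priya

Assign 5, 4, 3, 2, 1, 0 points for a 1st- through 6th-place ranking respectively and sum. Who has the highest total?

Yuki: 8·0 + 9·1 + 7·0 + 5·3 + 4·0 + 25·1 + 23·4 + 39·3 = 258
Rahul: 8·3 + 9·3 + 7·4 + 5·0 + 4·5 + 25·0 + 23·2 + 39·4 = 301
Fatima: 8·5 + 9·2 + 7·2 + 5·2 + 4·2 + 25·3 + 23·0 + 39·5 = 360
Priya: 8·1 + 9·5 + 7·5 + 5·5 + 4·1 + 25·5 + 23·3 + 39·0 = 311
Aisha: 8·4 + 9·4 + 7·1 + 5·1 + 4·4 + 25·2 + 23·5 + 39·1 = 300
Hassan: 8·2 + 9·0 + 7·3 + 5·4 + 4·3 + 25·4 + 23·1 + 39·2 = 270
Fatima has the highest Borda score (360).

Fatima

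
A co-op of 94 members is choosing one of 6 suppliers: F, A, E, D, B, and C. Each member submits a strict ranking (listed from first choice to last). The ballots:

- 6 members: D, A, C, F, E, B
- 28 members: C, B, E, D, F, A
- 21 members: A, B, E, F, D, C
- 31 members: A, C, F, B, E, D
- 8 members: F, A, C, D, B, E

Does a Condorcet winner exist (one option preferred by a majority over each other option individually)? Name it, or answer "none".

A vs F: 58–36 for A.
A vs E: 66–28 for A.
A vs D: 60–34 for A.
A vs B: 66–28 for A.
A vs C: 66–28 for A.
A beats every other option head-to-head.

A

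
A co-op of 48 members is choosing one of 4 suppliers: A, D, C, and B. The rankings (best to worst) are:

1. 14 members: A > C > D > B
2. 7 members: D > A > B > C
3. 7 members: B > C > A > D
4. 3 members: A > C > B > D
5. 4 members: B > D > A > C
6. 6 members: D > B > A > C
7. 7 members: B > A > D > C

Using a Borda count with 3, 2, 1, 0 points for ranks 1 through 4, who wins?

A

A: 14·3 + 7·2 + 7·1 + 3·3 + 4·1 + 6·1 + 7·2 = 96
D: 14·1 + 7·3 + 7·0 + 3·0 + 4·2 + 6·3 + 7·1 = 68
C: 14·2 + 7·0 + 7·2 + 3·2 + 4·0 + 6·0 + 7·0 = 48
B: 14·0 + 7·1 + 7·3 + 3·1 + 4·3 + 6·2 + 7·3 = 76
A has the highest Borda score (96).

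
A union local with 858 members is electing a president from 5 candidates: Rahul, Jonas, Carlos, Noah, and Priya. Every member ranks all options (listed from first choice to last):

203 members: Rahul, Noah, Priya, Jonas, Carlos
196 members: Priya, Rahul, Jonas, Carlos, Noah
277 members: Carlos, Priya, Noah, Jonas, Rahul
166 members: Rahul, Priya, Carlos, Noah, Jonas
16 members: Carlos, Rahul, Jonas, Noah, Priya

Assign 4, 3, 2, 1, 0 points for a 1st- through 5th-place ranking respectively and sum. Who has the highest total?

Rahul: 203·4 + 196·3 + 277·0 + 166·4 + 16·3 = 2112
Jonas: 203·1 + 196·2 + 277·1 + 166·0 + 16·2 = 904
Carlos: 203·0 + 196·1 + 277·4 + 166·2 + 16·4 = 1700
Noah: 203·3 + 196·0 + 277·2 + 166·1 + 16·1 = 1345
Priya: 203·2 + 196·4 + 277·3 + 166·3 + 16·0 = 2519
Priya has the highest Borda score (2519).

Priya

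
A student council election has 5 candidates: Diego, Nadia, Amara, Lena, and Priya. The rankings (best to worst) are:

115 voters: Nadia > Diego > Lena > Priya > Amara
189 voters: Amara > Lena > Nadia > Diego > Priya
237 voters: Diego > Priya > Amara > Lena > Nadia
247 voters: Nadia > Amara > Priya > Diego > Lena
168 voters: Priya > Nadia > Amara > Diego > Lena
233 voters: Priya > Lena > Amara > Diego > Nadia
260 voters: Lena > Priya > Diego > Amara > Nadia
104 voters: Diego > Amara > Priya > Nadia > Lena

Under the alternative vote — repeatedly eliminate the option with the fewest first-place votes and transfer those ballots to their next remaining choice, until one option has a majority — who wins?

Round 1: Diego 341, Nadia 362, Amara 189, Lena 260, Priya 401. Eliminate Amara.
Round 2: Diego 341, Nadia 362, Lena 449, Priya 401. Eliminate Diego.
Round 3: Nadia 362, Lena 449, Priya 742. Eliminate Nadia.
Round 4: Lena 564, Priya 989. Priya has a majority.

Priya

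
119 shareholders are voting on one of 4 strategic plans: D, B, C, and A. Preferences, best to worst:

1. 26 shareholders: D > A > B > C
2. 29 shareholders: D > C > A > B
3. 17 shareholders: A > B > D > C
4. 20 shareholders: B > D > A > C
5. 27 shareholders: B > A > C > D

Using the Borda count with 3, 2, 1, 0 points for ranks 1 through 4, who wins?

D

D: 26·3 + 29·3 + 17·1 + 20·2 + 27·0 = 222
B: 26·1 + 29·0 + 17·2 + 20·3 + 27·3 = 201
C: 26·0 + 29·2 + 17·0 + 20·0 + 27·1 = 85
A: 26·2 + 29·1 + 17·3 + 20·1 + 27·2 = 206
D has the highest Borda score (222).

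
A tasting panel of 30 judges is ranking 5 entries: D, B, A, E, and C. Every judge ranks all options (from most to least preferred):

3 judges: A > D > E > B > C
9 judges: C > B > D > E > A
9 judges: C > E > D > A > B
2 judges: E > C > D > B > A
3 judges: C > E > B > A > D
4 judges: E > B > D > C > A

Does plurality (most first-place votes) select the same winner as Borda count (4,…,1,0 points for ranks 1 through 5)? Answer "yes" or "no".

yes

Plurality — first-place votes: D 0, B 0, A 3, E 6, C 21. Winner: C.
Borda — scores: D 57, B 50, A 24, E 75, C 94. Winner: C.
The two methods agree.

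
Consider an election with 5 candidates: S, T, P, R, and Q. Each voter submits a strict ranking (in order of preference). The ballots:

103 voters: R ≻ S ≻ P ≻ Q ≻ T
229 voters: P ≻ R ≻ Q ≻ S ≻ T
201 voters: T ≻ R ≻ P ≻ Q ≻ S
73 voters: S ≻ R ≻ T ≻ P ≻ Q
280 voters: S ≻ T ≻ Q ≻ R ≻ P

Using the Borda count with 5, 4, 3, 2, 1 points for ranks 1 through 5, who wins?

R

S: 103·4 + 229·2 + 201·1 + 73·5 + 280·5 = 2836
T: 103·1 + 229·1 + 201·5 + 73·3 + 280·4 = 2676
P: 103·3 + 229·5 + 201·3 + 73·2 + 280·1 = 2483
R: 103·5 + 229·4 + 201·4 + 73·4 + 280·2 = 3087
Q: 103·2 + 229·3 + 201·2 + 73·1 + 280·3 = 2208
R has the highest Borda score (3087).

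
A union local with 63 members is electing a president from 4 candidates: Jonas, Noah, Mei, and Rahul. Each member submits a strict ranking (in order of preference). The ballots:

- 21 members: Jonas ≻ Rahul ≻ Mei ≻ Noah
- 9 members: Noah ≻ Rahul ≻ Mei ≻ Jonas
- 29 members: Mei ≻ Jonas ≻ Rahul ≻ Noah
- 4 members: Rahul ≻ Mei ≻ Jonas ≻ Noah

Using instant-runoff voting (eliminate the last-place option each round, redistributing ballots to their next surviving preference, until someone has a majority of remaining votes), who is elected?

Round 1: Jonas 21, Noah 9, Mei 29, Rahul 4. Eliminate Rahul.
Round 2: Jonas 21, Noah 9, Mei 33. Mei has a majority.

Mei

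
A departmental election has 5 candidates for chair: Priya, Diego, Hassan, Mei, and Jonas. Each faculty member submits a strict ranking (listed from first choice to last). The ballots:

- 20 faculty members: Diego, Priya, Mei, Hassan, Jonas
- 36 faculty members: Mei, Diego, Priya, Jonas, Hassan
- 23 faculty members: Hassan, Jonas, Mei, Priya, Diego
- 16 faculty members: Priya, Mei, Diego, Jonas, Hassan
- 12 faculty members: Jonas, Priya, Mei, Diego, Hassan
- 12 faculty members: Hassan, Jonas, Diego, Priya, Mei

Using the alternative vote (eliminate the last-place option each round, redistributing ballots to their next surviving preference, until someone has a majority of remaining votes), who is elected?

Priya

Round 1: Priya 16, Diego 20, Hassan 35, Mei 36, Jonas 12. Eliminate Jonas.
Round 2: Priya 28, Diego 20, Hassan 35, Mei 36. Eliminate Diego.
Round 3: Priya 48, Hassan 35, Mei 36. Eliminate Hassan.
Round 4: Priya 60, Mei 59. Priya has a majority.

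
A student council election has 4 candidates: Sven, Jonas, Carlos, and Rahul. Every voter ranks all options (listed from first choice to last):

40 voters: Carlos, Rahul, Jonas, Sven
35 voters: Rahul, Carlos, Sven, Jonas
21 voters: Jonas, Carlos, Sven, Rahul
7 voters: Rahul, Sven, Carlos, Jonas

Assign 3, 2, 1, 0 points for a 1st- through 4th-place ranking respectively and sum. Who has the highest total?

Carlos

Sven: 40·0 + 35·1 + 21·1 + 7·2 = 70
Jonas: 40·1 + 35·0 + 21·3 + 7·0 = 103
Carlos: 40·3 + 35·2 + 21·2 + 7·1 = 239
Rahul: 40·2 + 35·3 + 21·0 + 7·3 = 206
Carlos has the highest Borda score (239).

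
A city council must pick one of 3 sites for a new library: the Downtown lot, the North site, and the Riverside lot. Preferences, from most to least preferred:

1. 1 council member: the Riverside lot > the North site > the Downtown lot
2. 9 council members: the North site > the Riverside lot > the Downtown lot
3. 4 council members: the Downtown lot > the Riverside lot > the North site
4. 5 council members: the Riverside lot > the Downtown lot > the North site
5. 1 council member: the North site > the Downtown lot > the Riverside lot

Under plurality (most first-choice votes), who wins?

First-place votes: the Downtown lot 4, the North site 10, the Riverside lot 6.
the North site has the most first-place votes.

the North site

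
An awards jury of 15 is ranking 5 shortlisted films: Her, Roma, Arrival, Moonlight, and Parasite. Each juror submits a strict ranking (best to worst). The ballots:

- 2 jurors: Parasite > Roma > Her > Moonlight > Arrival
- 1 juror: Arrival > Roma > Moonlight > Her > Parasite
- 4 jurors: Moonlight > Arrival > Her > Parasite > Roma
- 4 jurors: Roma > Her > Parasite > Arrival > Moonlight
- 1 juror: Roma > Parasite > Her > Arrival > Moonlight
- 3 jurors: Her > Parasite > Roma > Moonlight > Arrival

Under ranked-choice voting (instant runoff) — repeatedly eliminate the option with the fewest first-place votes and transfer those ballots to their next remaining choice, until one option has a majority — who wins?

Round 1: Her 3, Roma 5, Arrival 1, Moonlight 4, Parasite 2. Eliminate Arrival.
Round 2: Her 3, Roma 6, Moonlight 4, Parasite 2. Eliminate Parasite.
Round 3: Her 3, Roma 8, Moonlight 4. Roma has a majority.

Roma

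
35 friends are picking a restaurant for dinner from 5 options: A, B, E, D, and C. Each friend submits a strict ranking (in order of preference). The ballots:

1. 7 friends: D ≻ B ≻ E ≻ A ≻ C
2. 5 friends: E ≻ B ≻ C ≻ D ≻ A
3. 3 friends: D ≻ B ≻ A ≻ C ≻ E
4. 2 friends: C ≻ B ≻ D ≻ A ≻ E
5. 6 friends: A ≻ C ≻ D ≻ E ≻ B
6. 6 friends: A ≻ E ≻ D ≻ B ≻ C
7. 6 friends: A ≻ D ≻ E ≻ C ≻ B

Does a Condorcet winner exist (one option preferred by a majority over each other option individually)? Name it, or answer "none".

A vs B: 18–17 for A.
A vs E: 23–12 for A.
A vs D: 18–17 for A.
A vs C: 28–7 for A.
A beats every other option head-to-head.

A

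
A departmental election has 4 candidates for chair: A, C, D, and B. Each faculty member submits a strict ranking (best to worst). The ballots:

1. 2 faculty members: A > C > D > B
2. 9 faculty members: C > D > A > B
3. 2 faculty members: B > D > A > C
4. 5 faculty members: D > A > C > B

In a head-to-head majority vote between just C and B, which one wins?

Voters preferring C to B: 16; preferring B to C: 2.
C wins the head-to-head.

C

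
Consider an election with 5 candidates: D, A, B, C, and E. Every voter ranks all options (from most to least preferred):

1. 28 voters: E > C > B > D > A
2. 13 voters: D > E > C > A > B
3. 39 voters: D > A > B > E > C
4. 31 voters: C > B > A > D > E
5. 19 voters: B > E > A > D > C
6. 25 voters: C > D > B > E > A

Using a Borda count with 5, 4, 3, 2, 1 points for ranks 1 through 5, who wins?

D

D: 28·2 + 13·5 + 39·5 + 31·2 + 19·2 + 25·4 = 516
A: 28·1 + 13·2 + 39·4 + 31·3 + 19·3 + 25·1 = 385
B: 28·3 + 13·1 + 39·3 + 31·4 + 19·5 + 25·3 = 508
C: 28·4 + 13·3 + 39·1 + 31·5 + 19·1 + 25·5 = 489
E: 28·5 + 13·4 + 39·2 + 31·1 + 19·4 + 25·2 = 427
D has the highest Borda score (516).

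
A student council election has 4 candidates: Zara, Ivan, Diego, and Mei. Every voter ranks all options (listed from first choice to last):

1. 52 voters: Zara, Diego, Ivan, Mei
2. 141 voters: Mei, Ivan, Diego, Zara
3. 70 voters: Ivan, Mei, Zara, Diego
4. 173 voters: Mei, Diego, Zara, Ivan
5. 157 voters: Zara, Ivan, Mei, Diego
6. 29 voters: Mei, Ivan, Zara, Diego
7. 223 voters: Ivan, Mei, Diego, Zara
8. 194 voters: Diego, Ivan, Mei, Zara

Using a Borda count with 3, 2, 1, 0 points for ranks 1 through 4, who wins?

Ivan

Zara: 52·3 + 141·0 + 70·1 + 173·1 + 157·3 + 29·1 + 223·0 + 194·0 = 899
Ivan: 52·1 + 141·2 + 70·3 + 173·0 + 157·2 + 29·2 + 223·3 + 194·2 = 1973
Diego: 52·2 + 141·1 + 70·0 + 173·2 + 157·0 + 29·0 + 223·1 + 194·3 = 1396
Mei: 52·0 + 141·3 + 70·2 + 173·3 + 157·1 + 29·3 + 223·2 + 194·1 = 1966
Ivan has the highest Borda score (1973).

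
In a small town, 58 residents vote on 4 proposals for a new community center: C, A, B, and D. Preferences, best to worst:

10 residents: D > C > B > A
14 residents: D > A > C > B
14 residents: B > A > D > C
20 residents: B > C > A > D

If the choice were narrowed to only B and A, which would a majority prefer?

Voters preferring B to A: 44; preferring A to B: 14.
B wins the head-to-head.

B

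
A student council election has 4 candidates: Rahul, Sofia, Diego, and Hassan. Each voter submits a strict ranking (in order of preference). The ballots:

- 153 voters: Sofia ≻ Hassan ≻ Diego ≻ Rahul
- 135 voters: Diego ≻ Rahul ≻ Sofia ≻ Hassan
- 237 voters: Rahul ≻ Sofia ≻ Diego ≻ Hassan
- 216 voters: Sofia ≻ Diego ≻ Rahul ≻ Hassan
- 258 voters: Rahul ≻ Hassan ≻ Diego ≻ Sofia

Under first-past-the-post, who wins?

Rahul

First-place votes: Rahul 495, Sofia 369, Diego 135, Hassan 0.
Rahul has the most first-place votes.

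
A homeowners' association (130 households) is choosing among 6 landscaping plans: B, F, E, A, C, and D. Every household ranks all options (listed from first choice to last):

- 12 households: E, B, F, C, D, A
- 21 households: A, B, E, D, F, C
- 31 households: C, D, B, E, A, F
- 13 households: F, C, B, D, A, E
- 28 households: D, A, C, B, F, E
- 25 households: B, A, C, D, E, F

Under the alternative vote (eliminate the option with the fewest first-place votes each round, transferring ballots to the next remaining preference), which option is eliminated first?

Round 1: B 25, F 13, E 12, A 21, C 31, D 28. Eliminate E.

E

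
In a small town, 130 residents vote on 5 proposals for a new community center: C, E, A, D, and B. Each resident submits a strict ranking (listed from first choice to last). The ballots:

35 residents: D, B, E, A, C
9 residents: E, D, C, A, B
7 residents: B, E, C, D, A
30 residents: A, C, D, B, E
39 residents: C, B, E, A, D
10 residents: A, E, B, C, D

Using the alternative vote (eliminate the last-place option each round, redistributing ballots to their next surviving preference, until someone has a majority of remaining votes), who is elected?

Round 1: C 39, E 9, A 40, D 35, B 7. Eliminate B.
Round 2: C 39, E 16, A 40, D 35. Eliminate E.
Round 3: C 46, A 40, D 44. Eliminate A.
Round 4: C 86, D 44. C has a majority.

C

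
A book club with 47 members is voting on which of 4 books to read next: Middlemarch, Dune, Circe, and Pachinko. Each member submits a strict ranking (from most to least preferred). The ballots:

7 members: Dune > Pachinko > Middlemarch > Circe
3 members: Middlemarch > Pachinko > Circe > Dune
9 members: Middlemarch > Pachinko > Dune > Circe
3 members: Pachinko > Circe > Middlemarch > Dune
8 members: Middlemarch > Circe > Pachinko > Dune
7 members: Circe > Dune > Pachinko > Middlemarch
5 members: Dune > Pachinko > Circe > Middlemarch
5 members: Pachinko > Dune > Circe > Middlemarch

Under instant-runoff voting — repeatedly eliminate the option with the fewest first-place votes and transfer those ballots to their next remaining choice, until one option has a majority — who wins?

Dune

Round 1: Middlemarch 20, Dune 12, Circe 7, Pachinko 8. Eliminate Circe.
Round 2: Middlemarch 20, Dune 19, Pachinko 8. Eliminate Pachinko.
Round 3: Middlemarch 23, Dune 24. Dune has a majority.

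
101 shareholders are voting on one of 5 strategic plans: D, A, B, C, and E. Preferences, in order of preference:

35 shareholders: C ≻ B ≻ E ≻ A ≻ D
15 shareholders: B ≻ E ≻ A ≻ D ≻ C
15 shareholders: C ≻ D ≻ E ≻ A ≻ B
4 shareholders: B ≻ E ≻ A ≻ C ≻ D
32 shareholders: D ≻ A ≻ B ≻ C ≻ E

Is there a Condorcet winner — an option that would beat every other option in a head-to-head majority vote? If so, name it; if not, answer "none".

B vs D: 54–47 for B.
B vs A: 54–47 for B.
B vs C: 51–50 for B.
B vs E: 86–15 for B.
B beats every other option head-to-head.

B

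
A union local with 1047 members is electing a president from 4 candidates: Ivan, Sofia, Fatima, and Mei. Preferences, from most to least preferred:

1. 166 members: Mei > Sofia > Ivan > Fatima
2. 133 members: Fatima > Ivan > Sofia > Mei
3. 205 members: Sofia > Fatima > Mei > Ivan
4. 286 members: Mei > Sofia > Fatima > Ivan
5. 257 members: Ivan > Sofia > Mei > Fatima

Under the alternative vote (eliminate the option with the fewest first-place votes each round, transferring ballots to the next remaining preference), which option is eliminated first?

Fatima

Round 1: Ivan 257, Sofia 205, Fatima 133, Mei 452. Eliminate Fatima.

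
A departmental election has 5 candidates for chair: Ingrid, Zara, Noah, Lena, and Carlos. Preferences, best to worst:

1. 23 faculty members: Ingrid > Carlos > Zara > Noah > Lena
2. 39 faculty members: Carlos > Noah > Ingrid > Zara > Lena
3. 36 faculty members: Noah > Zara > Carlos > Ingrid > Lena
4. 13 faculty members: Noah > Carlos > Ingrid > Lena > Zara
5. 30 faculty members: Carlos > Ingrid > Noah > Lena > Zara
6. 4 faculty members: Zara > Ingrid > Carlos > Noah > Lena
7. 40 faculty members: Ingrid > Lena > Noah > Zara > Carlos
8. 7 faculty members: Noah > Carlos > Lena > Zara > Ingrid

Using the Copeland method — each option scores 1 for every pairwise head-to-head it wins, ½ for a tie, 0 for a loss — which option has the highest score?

Ingrid: beats Zara, Noah, and Lena; loses to Carlos → score 3.
Zara: beats Lena; loses to Ingrid, Noah, and Carlos → score 1.
Noah: beats Zara and Lena; ties Carlos; loses to Ingrid → score 2.5.
Lena: loses to Ingrid, Zara, Noah, and Carlos → score 0.
Carlos: beats Ingrid, Zara, and Lena; ties Noah → score 3.5.
Carlos has the best pairwise record.

Carlos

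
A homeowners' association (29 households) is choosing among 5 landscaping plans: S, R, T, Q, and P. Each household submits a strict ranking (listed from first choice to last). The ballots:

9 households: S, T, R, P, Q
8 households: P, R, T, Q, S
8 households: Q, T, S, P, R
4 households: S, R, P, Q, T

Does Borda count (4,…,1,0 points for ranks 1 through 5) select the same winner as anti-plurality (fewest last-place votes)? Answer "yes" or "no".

Borda — scores: S 68, R 54, T 67, Q 44, P 57. Winner: S.
Anti-plurality — last-place votes: S 8, R 8, T 4, Q 9, P 0. Winner: P.
The two methods disagree.

no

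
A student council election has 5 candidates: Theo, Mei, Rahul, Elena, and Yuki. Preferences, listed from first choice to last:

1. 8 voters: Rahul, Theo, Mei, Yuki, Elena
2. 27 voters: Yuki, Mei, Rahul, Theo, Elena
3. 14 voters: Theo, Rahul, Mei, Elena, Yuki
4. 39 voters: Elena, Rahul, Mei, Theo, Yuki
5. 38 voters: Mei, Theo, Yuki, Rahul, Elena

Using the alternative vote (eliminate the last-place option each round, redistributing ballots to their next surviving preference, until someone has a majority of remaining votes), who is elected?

Mei

Round 1: Theo 14, Mei 38, Rahul 8, Elena 39, Yuki 27. Eliminate Rahul.
Round 2: Theo 22, Mei 38, Elena 39, Yuki 27. Eliminate Theo.
Round 3: Mei 60, Elena 39, Yuki 27. Eliminate Yuki.
Round 4: Mei 87, Elena 39. Mei has a majority.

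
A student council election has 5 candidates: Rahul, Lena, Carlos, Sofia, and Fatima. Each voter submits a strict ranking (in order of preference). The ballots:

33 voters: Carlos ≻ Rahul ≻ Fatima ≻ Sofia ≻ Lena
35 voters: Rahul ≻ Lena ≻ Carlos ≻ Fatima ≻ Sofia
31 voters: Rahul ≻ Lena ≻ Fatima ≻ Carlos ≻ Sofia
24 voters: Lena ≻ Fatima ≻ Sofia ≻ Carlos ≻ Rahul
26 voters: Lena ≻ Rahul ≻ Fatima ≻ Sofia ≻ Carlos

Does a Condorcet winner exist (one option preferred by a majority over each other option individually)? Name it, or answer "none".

Rahul vs Lena: 99–50 for Rahul.
Rahul vs Carlos: 92–57 for Rahul.
Rahul vs Sofia: 125–24 for Rahul.
Rahul vs Fatima: 125–24 for Rahul.
Rahul beats every other option head-to-head.

Rahul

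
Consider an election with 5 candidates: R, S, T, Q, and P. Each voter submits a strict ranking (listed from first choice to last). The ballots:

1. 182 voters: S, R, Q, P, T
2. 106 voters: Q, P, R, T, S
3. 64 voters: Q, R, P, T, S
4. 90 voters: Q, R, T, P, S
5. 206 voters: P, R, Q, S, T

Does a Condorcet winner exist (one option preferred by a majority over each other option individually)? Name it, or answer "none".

R vs S: 466–182 for R.
R vs T: 648–0 for R.
R vs Q: 388–260 for R.
R vs P: 336–312 for R.
R beats every other option head-to-head.

R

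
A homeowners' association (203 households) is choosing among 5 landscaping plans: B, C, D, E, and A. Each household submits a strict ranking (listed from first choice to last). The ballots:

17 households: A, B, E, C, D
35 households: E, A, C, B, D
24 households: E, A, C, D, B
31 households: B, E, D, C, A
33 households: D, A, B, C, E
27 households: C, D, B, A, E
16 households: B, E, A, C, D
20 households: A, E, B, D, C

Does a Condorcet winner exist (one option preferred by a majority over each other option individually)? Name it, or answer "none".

Checking pairwise contests:
A beats B 129–74.
B beats C 117–86.
B beats D 119–84.
B beats E 124–79.
E beats A 106–97.
Every option loses at least one head-to-head, so there is no Condorcet winner.

none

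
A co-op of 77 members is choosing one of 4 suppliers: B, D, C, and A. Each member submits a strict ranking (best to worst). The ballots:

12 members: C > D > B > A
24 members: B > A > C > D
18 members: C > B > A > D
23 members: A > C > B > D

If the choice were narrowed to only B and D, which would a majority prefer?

Voters preferring B to D: 65; preferring D to B: 12.
B wins the head-to-head.

B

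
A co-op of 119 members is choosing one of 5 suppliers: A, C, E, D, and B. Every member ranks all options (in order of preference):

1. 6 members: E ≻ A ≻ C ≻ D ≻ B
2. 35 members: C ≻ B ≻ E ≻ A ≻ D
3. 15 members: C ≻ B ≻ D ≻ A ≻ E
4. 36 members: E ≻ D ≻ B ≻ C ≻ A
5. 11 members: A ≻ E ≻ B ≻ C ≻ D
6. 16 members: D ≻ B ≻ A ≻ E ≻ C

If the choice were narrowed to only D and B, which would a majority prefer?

B

Voters preferring D to B: 58; preferring B to D: 61.
B wins the head-to-head.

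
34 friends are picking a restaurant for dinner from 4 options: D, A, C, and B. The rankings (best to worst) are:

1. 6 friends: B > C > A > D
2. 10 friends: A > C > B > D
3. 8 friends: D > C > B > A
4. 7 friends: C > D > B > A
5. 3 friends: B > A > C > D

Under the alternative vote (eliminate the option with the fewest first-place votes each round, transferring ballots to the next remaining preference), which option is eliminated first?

Round 1: D 8, A 10, C 7, B 9. Eliminate C.

C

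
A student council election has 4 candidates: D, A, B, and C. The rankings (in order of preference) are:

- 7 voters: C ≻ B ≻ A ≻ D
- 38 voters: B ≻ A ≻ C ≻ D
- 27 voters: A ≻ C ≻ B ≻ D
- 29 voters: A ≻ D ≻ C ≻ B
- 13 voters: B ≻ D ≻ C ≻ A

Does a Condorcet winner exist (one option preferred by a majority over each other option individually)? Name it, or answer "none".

none

Checking pairwise contests:
A beats D 101–13.
B beats A 58–56.
C beats B 63–51.
A beats C 94–20.
Every option loses at least one head-to-head, so there is no Condorcet winner.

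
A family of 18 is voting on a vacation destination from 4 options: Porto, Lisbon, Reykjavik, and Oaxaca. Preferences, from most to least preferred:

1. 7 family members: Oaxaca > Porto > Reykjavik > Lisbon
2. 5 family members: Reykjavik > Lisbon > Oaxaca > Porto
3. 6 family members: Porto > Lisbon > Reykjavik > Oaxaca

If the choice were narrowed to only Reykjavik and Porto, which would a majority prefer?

Porto

Voters preferring Reykjavik to Porto: 5; preferring Porto to Reykjavik: 13.
Porto wins the head-to-head.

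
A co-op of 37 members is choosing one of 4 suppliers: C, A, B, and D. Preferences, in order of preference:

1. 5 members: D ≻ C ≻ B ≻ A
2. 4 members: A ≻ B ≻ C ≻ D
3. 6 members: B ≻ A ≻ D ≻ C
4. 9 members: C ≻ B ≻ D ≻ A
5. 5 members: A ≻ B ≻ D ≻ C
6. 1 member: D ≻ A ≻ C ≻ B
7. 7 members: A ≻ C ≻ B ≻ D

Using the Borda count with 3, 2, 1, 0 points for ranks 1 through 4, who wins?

B

C: 5·2 + 4·1 + 6·0 + 9·3 + 5·0 + 1·1 + 7·2 = 56
A: 5·0 + 4·3 + 6·2 + 9·0 + 5·3 + 1·2 + 7·3 = 62
B: 5·1 + 4·2 + 6·3 + 9·2 + 5·2 + 1·0 + 7·1 = 66
D: 5·3 + 4·0 + 6·1 + 9·1 + 5·1 + 1·3 + 7·0 = 38
B has the highest Borda score (66).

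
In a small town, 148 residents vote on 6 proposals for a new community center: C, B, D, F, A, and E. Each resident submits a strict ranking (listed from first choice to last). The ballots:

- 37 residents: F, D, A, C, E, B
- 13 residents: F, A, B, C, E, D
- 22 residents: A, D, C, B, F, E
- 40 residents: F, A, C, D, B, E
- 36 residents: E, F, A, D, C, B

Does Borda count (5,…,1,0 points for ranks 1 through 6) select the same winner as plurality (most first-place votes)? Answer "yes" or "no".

Borda — scores: C 322, B 123, D 388, F 616, A 541, E 230. Winner: F.
Plurality — first-place votes: C 0, B 0, D 0, F 90, A 22, E 36. Winner: F.
The two methods agree.

yes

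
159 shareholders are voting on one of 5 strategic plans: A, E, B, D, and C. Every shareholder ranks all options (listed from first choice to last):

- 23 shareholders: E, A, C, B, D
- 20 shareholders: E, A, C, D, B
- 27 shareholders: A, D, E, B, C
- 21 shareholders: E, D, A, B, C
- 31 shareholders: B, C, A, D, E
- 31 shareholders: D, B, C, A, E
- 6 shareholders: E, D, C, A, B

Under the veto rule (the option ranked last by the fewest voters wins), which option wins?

Last-place votes: A 0, E 62, B 26, D 23, C 48.
A is ranked last by the fewest voters, so A wins.

A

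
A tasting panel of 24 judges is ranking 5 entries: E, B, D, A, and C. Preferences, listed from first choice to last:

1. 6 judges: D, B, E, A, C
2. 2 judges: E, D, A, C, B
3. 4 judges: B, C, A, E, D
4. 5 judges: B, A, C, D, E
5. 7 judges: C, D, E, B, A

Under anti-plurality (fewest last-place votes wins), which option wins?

B

Last-place votes: E 5, B 2, D 4, A 7, C 6.
B is ranked last by the fewest voters, so B wins.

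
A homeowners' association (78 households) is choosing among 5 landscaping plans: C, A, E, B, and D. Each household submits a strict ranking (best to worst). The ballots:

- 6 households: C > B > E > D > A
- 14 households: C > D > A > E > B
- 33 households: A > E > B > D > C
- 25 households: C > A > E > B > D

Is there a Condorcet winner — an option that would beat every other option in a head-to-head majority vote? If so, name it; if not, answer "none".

C vs A: 45–33 for C.
C vs E: 45–33 for C.
C vs B: 45–33 for C.
C vs D: 45–33 for C.
C beats every other option head-to-head.

C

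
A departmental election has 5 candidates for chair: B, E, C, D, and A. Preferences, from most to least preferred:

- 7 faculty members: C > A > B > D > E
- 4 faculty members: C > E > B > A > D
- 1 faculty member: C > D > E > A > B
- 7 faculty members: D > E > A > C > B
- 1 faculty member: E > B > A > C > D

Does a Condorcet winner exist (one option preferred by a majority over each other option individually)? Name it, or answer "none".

C

C vs B: 19–1 for C.
C vs E: 12–8 for C.
C vs D: 13–7 for C.
C vs A: 12–8 for C.
C beats every other option head-to-head.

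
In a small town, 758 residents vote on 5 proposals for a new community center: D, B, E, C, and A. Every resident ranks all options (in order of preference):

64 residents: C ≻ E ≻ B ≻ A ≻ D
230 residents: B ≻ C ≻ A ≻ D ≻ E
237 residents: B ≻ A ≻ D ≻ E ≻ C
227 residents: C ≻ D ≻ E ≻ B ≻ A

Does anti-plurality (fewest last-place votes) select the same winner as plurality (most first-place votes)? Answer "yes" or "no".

Anti-plurality — last-place votes: D 64, B 0, E 230, C 237, A 227. Winner: B.
Plurality — first-place votes: D 0, B 467, E 0, C 291, A 0. Winner: B.
The two methods agree.

yes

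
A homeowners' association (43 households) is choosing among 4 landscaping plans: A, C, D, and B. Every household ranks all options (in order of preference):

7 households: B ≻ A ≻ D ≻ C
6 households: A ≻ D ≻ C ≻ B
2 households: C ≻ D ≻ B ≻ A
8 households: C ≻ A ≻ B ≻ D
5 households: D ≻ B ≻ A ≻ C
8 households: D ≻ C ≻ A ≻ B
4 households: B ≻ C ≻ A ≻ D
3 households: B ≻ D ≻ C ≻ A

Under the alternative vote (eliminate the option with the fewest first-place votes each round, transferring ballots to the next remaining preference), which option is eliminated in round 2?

Round 1: A 6, C 10, D 13, B 14. Eliminate A.
Round 2: C 10, D 19, B 14. Eliminate C.

C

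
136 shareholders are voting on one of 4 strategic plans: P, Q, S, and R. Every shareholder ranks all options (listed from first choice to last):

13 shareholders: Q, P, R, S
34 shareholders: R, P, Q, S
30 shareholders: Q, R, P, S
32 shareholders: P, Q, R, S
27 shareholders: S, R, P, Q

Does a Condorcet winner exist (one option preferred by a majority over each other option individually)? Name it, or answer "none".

Checking pairwise contests:
R beats P 91–45.
P beats Q 93–43.
P beats S 109–27.
Q beats R 75–61.
Every option loses at least one head-to-head, so there is no Condorcet winner.

none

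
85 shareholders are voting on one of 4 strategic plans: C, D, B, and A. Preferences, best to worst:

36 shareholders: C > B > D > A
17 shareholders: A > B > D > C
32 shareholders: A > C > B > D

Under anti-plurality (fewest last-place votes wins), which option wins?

Last-place votes: C 17, D 32, B 0, A 36.
B is ranked last by the fewest voters, so B wins.

B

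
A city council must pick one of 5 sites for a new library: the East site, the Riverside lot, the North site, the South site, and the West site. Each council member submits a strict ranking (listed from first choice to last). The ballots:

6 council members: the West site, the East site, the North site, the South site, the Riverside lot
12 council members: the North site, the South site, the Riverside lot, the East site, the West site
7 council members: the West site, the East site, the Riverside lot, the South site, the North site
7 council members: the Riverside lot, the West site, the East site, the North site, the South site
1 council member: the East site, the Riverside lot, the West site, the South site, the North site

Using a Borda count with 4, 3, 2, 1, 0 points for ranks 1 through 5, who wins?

the East site: 6·3 + 12·1 + 7·3 + 7·2 + 1·4 = 69
the Riverside lot: 6·0 + 12·2 + 7·2 + 7·4 + 1·3 = 69
the North site: 6·2 + 12·4 + 7·0 + 7·1 + 1·0 = 67
the South site: 6·1 + 12·3 + 7·1 + 7·0 + 1·1 = 50
the West site: 6·4 + 12·0 + 7·4 + 7·3 + 1·2 = 75
the West site has the highest Borda score (75).

the West site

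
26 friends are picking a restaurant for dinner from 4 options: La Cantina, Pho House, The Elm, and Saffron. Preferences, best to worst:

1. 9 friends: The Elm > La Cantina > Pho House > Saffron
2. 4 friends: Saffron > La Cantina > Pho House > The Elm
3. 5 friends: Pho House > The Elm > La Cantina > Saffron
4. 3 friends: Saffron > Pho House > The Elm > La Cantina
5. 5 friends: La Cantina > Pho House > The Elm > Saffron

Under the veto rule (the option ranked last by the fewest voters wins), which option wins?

Pho House

Last-place votes: La Cantina 3, Pho House 0, The Elm 4, Saffron 19.
Pho House is ranked last by the fewest voters, so Pho House wins.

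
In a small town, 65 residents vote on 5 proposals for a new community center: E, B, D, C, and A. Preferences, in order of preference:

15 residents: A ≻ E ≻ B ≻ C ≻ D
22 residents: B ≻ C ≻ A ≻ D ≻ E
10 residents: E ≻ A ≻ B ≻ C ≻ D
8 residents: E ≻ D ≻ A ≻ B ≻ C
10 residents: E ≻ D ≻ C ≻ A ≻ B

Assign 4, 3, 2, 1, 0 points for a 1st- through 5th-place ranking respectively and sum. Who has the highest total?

A

E: 15·3 + 22·0 + 10·4 + 8·4 + 10·4 = 157
B: 15·2 + 22·4 + 10·2 + 8·1 + 10·0 = 146
D: 15·0 + 22·1 + 10·0 + 8·3 + 10·3 = 76
C: 15·1 + 22·3 + 10·1 + 8·0 + 10·2 = 111
A: 15·4 + 22·2 + 10·3 + 8·2 + 10·1 = 160
A has the highest Borda score (160).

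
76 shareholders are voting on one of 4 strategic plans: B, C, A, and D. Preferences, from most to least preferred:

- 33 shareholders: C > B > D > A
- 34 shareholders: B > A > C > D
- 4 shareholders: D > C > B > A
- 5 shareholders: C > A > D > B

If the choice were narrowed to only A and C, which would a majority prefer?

Voters preferring A to C: 34; preferring C to A: 42.
C wins the head-to-head.

C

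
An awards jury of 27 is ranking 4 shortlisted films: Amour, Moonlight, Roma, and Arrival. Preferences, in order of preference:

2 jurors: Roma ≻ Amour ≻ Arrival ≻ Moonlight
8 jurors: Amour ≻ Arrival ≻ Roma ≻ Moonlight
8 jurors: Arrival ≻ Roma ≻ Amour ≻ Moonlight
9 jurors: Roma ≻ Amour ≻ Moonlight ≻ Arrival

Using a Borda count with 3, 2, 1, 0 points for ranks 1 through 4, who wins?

Roma

Amour: 2·2 + 8·3 + 8·1 + 9·2 = 54
Moonlight: 2·0 + 8·0 + 8·0 + 9·1 = 9
Roma: 2·3 + 8·1 + 8·2 + 9·3 = 57
Arrival: 2·1 + 8·2 + 8·3 + 9·0 = 42
Roma has the highest Borda score (57).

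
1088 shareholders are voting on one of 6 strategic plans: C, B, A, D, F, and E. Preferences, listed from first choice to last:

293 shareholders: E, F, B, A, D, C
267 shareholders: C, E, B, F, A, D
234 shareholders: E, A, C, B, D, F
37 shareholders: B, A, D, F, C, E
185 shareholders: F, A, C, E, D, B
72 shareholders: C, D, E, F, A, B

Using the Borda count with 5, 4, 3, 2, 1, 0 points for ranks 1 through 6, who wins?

C: 293·0 + 267·5 + 234·3 + 37·1 + 185·3 + 72·5 = 2989
B: 293·3 + 267·3 + 234·2 + 37·5 + 185·0 + 72·0 = 2333
A: 293·2 + 267·1 + 234·4 + 37·4 + 185·4 + 72·1 = 2749
D: 293·1 + 267·0 + 234·1 + 37·3 + 185·1 + 72·4 = 1111
F: 293·4 + 267·2 + 234·0 + 37·2 + 185·5 + 72·2 = 2849
E: 293·5 + 267·4 + 234·5 + 37·0 + 185·2 + 72·3 = 4289
E has the highest Borda score (4289).

E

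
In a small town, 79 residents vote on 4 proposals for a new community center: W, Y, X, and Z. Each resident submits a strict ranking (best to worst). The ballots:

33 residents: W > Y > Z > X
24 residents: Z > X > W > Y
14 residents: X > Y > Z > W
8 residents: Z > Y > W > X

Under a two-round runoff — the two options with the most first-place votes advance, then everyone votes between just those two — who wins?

Z

Round 1 first-place votes: W 33, Y 0, X 14, Z 32.
W and Z advance.
Runoff: W is preferred to Z by 33 voters; Z by 46.
Z wins the runoff.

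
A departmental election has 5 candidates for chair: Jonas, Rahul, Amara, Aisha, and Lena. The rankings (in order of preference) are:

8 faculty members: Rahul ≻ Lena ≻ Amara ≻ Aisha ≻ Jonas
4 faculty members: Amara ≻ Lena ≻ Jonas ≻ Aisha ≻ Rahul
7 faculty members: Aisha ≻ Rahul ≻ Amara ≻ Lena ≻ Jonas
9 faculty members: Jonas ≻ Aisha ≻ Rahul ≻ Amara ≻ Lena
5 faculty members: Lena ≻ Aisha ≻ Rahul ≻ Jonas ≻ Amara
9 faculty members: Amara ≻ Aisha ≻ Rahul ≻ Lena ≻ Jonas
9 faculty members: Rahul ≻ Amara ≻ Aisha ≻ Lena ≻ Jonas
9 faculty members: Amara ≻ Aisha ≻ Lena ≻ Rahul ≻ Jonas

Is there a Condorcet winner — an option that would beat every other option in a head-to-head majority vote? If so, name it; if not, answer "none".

none

Checking pairwise contests:
Rahul beats Jonas 47–13.
Aisha beats Rahul 43–17.
Rahul beats Amara 38–22.
Amara beats Aisha 39–21.
Rahul beats Lena 42–18.
Every option loses at least one head-to-head, so there is no Condorcet winner.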